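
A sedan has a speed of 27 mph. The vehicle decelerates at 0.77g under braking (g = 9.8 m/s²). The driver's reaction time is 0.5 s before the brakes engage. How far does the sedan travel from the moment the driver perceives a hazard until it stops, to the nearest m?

27 mph × 0.44704 = 12.0701 m/s.
a = 0.77 × 9.8 = 7.546 m/s².
Reaction distance = v·t_r = 12.0701 × 0.5 = 6.035 m.
Braking distance = v²/(2a) = 12.0701² / (2 × 7.546) = 145.687 / 15.092 = 9.653 m.
Total = 6.035 + 9.653 = 15.688 m.

Total stopping distance ≈ 16 m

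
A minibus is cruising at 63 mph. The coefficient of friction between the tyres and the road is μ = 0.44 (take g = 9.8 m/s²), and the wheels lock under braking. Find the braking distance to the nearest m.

63 mph × 0.44704 = 28.1635 m/s.
a = μg = 0.44 × 9.8 = 4.312 m/s².
Braking distance = v²/(2a) = 28.1635² / (2 × 4.312) = 793.183 / 8.624 = 91.974 m.

Braking distance ≈ 92 m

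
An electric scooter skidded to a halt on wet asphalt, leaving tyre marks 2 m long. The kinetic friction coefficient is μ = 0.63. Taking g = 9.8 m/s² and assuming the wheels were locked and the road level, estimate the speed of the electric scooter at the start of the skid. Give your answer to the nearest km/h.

Deceleration a = μg = 0.63 × 9.8 = 6.174 m/s².
v = √(2a·d) = √(2 × 6.174 × 2) = √24.696 = 4.9695 m/s.
= 4.9695 × 3.6 = 17.890 km/h.

Initial speed ≈ 18 km/h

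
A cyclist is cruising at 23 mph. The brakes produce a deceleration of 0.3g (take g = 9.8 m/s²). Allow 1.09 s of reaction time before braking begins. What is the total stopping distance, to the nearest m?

Total stopping distance ≈ 29 m

23 mph × 0.44704 = 10.2819 m/s.
a = 0.3 × 9.8 = 2.940 m/s².
Reaction distance = v·t_r = 10.2819 × 1.09 = 11.207 m.
Braking distance = v²/(2a) = 10.2819² / (2 × 2.940) = 105.717 / 5.880 = 17.979 m.
Total = 11.207 + 17.979 = 29.186 m.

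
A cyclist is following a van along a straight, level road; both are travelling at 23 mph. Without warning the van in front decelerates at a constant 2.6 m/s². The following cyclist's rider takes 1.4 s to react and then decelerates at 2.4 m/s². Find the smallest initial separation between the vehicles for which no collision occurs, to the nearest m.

Minimum gap ≈ 16 m

23 mph × 0.44704 = 10.2819 m/s.
Leader travels v²/(2a_L) = 105.717 / 5.200 = 20.330 m before stopping.
Follower covers v·t_r = 10.2819 × 1.4 = 14.395 m while reacting, then v²/(2a_F) = 105.717 / 4.800 = 22.024 m while braking, for a total of 14.395 + 22.024 = 36.419 m.
Since a_F ≤ a_L and the follower starts braking later, the follower is never slower than the leader, so the closest approach is when both have stopped.
Minimum gap = 36.419 − 20.330 = 16.089 m.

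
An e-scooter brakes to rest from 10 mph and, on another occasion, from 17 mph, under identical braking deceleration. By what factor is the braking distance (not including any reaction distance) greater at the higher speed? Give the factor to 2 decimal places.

Braking distance d = v²/(2a), so with a fixed, d ∝ v².
Factor = (17/10)² = 1.7000² = 2.8900.

Factor ≈ 2.89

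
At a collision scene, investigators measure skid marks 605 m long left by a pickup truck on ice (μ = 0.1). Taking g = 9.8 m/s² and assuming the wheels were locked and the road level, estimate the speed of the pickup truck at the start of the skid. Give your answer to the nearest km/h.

Deceleration a = μg = 0.1 × 9.8 = 0.980 m/s².
v = √(2a·d) = √(2 × 0.980 × 605) = √1185.800 = 34.4354 m/s.
= 34.4354 × 3.6 = 123.967 km/h.

Initial speed ≈ 124 km/h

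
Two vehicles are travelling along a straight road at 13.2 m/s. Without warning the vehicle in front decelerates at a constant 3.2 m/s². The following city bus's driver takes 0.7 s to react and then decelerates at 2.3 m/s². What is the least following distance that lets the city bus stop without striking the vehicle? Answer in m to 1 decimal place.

Leader travels v²/(2a_L) = 174.240 / 6.400 = 27.225 m before stopping.
Follower covers v·t_r = 13.2000 × 0.7 = 9.240 m while reacting, then v²/(2a_F) = 174.240 / 4.600 = 37.878 m while braking, for a total of 9.240 + 37.878 = 47.118 m.
Since a_F ≤ a_L and the follower starts braking later, the follower is never slower than the leader, so the closest approach is when both have stopped.
Minimum gap = 47.118 − 27.225 = 19.893 m.

Minimum gap ≈ 19.9 m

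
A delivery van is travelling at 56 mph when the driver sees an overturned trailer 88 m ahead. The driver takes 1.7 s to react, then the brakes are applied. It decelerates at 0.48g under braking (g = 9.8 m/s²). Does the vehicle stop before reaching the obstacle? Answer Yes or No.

56 mph × 0.44704 = 25.0342 m/s.
a = 0.48 × 9.8 = 4.704 m/s².
Reaction distance = 25.0342 × 1.7 = 42.558 m.
Braking distance = v²/(2a) = 626.711 / 9.408 = 66.615 m.
Total stopping distance = 42.558 + 66.615 = 109.173 m, vs 88 m available — it cannot stop in time and overshoots by 109.173 − 88 = 21.173 m.

No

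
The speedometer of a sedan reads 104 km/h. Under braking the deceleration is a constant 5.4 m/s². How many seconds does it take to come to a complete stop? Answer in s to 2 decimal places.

Braking time ≈ 5.35 s

104 km/h ÷ 3.6 = 28.8889 m/s.
Braking time = v/a = 28.8889 / 5.400 = 5.350 s.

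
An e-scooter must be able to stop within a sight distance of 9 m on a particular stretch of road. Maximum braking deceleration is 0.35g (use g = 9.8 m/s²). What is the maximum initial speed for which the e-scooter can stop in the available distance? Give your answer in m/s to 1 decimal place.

Maximum speed ≈ 7.9 m/s

a = 0.35 × 9.8 = 3.430 m/s².
v²/(2a) = d ⇒ v = √(2 × 3.430 × 9) = √61.74 = 7.8575 m/s.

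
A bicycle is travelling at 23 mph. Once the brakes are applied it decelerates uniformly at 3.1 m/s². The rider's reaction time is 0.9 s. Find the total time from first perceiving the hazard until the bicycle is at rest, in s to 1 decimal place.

23 mph × 0.44704 = 10.2819 m/s.
Braking time = v/a = 10.2819 / 3.100 = 3.317 s.
Total = 0.9 + 3.317 = 4.217 s.

Total time ≈ 4.2 s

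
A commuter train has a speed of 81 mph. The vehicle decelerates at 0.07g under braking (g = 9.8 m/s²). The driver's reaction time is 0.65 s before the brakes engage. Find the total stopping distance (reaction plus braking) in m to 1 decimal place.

81 mph × 0.44704 = 36.2102 m/s.
a = 0.07 × 9.8 = 0.686 m/s².
Reaction distance = v·t_r = 36.2102 × 0.65 = 23.537 m.
Braking distance = v²/(2a) = 36.2102² / (2 × 0.686) = 1311.179 / 1.372 = 955.670 m.
Total = 23.537 + 955.670 = 979.207 m.

Total stopping distance ≈ 979.2 m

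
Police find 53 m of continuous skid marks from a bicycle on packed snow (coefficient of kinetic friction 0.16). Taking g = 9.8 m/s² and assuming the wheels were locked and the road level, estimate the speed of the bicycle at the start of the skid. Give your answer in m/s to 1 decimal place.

Initial speed ≈ 12.9 m/s

Deceleration a = μg = 0.16 × 9.8 = 1.568 m/s².
v = √(2a·d) = √(2 × 1.568 × 53) = √166.208 = 12.8922 m/s.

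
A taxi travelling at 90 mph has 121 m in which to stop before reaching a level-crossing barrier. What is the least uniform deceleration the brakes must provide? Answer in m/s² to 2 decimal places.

Required deceleration ≈ 6.69 m/s²

90 mph × 0.44704 = 40.2336 m/s.
v² = 2a·d ⇒ a = v²/(2d) = 40.2336² / (2 × 121.000) = 1618.743 / 242.000 = 6.6890 m/s².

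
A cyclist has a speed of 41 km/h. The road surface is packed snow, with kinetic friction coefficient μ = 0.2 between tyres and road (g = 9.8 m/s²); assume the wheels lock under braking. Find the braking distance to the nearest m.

Braking distance ≈ 33 m

41 km/h ÷ 3.6 = 11.3889 m/s.
a = μg = 0.2 × 9.8 = 1.960 m/s².
Braking distance = v²/(2a) = 11.3889² / (2 × 1.960) = 129.707 / 3.920 = 33.089 m.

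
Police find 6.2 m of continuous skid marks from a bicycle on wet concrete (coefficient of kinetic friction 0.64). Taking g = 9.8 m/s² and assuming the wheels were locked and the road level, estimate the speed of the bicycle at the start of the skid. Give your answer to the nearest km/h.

Initial speed ≈ 32 km/h

Deceleration a = μg = 0.64 × 9.8 = 6.272 m/s².
v = √(2a·d) = √(2 × 6.272 × 6.2) = √77.773 = 8.8189 m/s.
= 8.8189 × 3.6 = 31.748 km/h.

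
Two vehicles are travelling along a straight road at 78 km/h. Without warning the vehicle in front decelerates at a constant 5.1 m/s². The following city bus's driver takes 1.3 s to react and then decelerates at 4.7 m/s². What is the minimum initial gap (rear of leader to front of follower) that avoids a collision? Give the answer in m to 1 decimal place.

78 km/h ÷ 3.6 = 21.6667 m/s.
Leader travels v²/(2a_L) = 469.446 / 10.200 = 46.024 m before stopping.
Follower covers v·t_r = 21.6667 × 1.3 = 28.167 m while reacting, then v²/(2a_F) = 469.446 / 9.400 = 49.941 m while braking, for a total of 28.167 + 49.941 = 78.108 m.
Since a_F ≤ a_L and the follower starts braking later, the follower is never slower than the leader, so the closest approach is when both have stopped.
Minimum gap = 78.108 − 46.024 = 32.084 m.

Minimum gap ≈ 32.1 m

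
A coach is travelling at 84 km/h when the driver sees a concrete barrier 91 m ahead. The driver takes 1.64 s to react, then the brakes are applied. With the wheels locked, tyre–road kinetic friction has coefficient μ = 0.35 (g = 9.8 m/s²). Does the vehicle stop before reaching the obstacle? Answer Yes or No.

84 km/h ÷ 3.6 = 23.3333 m/s.
a = μg = 0.35 × 9.8 = 3.430 m/s².
Reaction distance = 23.3333 × 1.64 = 38.267 m.
Braking distance = v²/(2a) = 544.443 / 6.860 = 79.365 m.
Total stopping distance = 38.267 + 79.365 = 117.632 m, vs 91 m available — it cannot stop in time and overshoots by 117.632 − 91 = 26.632 m.

No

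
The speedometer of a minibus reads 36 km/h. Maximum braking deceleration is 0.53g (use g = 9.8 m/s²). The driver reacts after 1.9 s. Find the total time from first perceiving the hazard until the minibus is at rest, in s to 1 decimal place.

Total time ≈ 3.8 s

36 km/h ÷ 3.6 = 10.0000 m/s.
a = 0.53 × 9.8 = 5.194 m/s².
Braking time = v/a = 10.0000 / 5.194 = 1.925 s.
Total = 1.9 + 1.925 = 3.825 s.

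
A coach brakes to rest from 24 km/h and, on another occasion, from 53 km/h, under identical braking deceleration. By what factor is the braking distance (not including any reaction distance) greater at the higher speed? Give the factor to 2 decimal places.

Braking distance d = v²/(2a), so with a fixed, d ∝ v².
Factor = (53/24)² = 2.2083² = 4.8766.

Factor ≈ 4.88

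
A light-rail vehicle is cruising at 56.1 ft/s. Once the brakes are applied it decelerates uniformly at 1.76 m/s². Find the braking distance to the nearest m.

Braking distance ≈ 83 m

56.1 ft/s × 0.3048 = 17.0993 m/s.
Braking distance = v²/(2a) = 17.0993² / (2 × 1.760) = 292.386 / 3.520 = 83.064 m.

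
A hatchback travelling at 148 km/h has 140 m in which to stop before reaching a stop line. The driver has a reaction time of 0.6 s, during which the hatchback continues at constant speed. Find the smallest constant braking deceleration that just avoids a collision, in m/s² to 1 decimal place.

148 km/h ÷ 3.6 = 41.1111 m/s.
Distance covered during reaction = 41.1111 × 0.6 = 24.667 m.
Distance available for braking: 140 − 24.667 = 115.333 m.
v² = 2a·d ⇒ a = v²/(2d) = 41.1111² / (2 × 115.333) = 1690.123 / 230.666 = 7.3271 m/s².

Required deceleration ≈ 7.3 m/s²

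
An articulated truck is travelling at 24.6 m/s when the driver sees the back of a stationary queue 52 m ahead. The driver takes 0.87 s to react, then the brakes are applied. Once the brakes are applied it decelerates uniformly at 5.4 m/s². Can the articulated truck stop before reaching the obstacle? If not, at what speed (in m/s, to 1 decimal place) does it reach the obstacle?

Reaction distance = 24.6000 × 0.87 = 21.402 m.
Braking distance needed to stop: v²/(2a) = 605.160 / 10.800 = 56.033 m, so total needed = 21.402 + 56.033 = 77.435 m > 52 m — it cannot stop.
Distance remaining when braking begins: 52 − 21.402 = 30.598 m.
v² = v₀² − 2a·d = 605.160 − 2 × 5.400 × 30.598 = 274.702 m²/s².
v = √274.702 = 16.574 m/s.

No — it strikes the obstacle at 16.6 m/s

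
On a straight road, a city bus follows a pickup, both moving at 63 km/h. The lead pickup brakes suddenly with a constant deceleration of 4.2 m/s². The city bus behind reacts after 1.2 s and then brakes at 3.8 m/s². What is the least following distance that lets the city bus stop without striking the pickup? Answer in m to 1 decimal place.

63 km/h ÷ 3.6 = 17.5000 m/s.
Leader travels v²/(2a_L) = 306.250 / 8.400 = 36.458 m before stopping.
Follower covers v·t_r = 17.5000 × 1.2 = 21.000 m while reacting, then v²/(2a_F) = 306.250 / 7.600 = 40.296 m while braking, for a total of 21.000 + 40.296 = 61.296 m.
Since a_F ≤ a_L and the follower starts braking later, the follower is never slower than the leader, so the closest approach is when both have stopped.
Minimum gap = 61.296 − 36.458 = 24.838 m.

Minimum gap ≈ 24.8 m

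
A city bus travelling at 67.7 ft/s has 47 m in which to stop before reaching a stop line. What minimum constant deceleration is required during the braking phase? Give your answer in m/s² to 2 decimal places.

67.7 ft/s × 0.3048 = 20.6350 m/s.
v² = 2a·d ⇒ a = v²/(2d) = 20.6350² / (2 × 47.000) = 425.803 / 94.000 = 4.5298 m/s².

Required deceleration ≈ 4.53 m/s²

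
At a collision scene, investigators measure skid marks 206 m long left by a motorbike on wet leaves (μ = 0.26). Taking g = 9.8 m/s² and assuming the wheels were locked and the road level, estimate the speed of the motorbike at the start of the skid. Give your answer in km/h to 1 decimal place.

Initial speed ≈ 116.6 km/h

Deceleration a = μg = 0.26 × 9.8 = 2.548 m/s².
v = √(2a·d) = √(2 × 2.548 × 206) = √1049.776 = 32.4002 m/s.
= 32.4002 × 3.6 = 116.641 km/h.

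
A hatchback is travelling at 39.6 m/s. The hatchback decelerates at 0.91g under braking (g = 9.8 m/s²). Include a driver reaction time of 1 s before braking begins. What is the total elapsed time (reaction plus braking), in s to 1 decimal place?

Total time ≈ 5.4 s

a = 0.91 × 9.8 = 8.918 m/s².
Braking time = v/a = 39.6000 / 8.918 = 4.440 s.
Total = 1 + 4.440 = 5.440 s.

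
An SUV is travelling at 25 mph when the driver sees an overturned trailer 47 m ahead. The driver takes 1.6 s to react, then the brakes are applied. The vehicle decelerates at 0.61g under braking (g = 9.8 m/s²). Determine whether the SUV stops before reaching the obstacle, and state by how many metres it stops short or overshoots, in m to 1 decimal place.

Yes — it stops 18.7 m short of the obstacle

25 mph × 0.44704 = 11.1760 m/s.
a = 0.61 × 9.8 = 5.978 m/s².
Reaction distance = 11.1760 × 1.6 = 17.882 m.
Braking distance = v²/(2a) = 124.903 / 11.956 = 10.447 m.
Total stopping distance = 17.882 + 10.447 = 28.329 m, vs 47 m available — it stops with 47 − 28.329 = 18.671 m to spare.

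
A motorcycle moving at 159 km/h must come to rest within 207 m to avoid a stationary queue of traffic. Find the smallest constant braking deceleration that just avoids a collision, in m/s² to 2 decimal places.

Required deceleration ≈ 4.71 m/s²

159 km/h ÷ 3.6 = 44.1667 m/s.
v² = 2a·d ⇒ a = v²/(2d) = 44.1667² / (2 × 207.000) = 1950.697 / 414.000 = 4.7118 m/s².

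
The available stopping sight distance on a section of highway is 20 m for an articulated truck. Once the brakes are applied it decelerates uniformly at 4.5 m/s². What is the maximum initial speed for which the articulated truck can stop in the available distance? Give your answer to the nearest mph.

v²/(2a) = d ⇒ v = √(2 × 4.500 × 20) = √180.00 = 13.4164 m/s.
13.4164 m/s ÷ 0.44704 = 30.012 mph.

Maximum speed ≈ 30 mph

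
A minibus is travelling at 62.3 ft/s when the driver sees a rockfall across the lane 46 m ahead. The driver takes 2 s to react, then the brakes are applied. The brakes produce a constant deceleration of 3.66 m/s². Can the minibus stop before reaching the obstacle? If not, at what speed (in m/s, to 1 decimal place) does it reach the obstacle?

No — it strikes the obstacle at 17.4 m/s

62.3 ft/s × 0.3048 = 18.9890 m/s.
Reaction distance = 18.9890 × 2 = 37.978 m.
Braking distance needed to stop: v²/(2a) = 360.582 / 7.320 = 49.260 m, so total needed = 37.978 + 49.260 = 87.238 m > 46 m — it cannot stop.
Distance remaining when braking begins: 46 − 37.978 = 8.022 m.
v² = v₀² − 2a·d = 360.582 − 2 × 3.660 × 8.022 = 301.861 m²/s².
v = √301.861 = 17.374 m/s.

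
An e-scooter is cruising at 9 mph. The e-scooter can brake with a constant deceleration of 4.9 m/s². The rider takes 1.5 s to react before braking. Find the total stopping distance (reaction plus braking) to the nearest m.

Total stopping distance ≈ 8 m

9 mph × 0.44704 = 4.0234 m/s.
Reaction distance = v·t_r = 4.0234 × 1.5 = 6.035 m.
Braking distance = v²/(2a) = 4.0234² / (2 × 4.900) = 16.188 / 9.800 = 1.652 m.
Total = 6.035 + 1.652 = 7.687 m.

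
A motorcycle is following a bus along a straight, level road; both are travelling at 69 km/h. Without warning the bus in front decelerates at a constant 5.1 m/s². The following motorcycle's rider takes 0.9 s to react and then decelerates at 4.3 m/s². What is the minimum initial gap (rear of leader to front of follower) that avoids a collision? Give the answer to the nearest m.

Minimum gap ≈ 24 m

69 km/h ÷ 3.6 = 19.1667 m/s.
Leader travels v²/(2a_L) = 367.362 / 10.200 = 36.016 m before stopping.
Follower covers v·t_r = 19.1667 × 0.9 = 17.250 m while reacting, then v²/(2a_F) = 367.362 / 8.600 = 42.717 m while braking, for a total of 17.250 + 42.717 = 59.967 m.
Since a_F ≤ a_L and the follower starts braking later, the follower is never slower than the leader, so the closest approach is when both have stopped.
Minimum gap = 59.967 − 36.016 = 23.951 m.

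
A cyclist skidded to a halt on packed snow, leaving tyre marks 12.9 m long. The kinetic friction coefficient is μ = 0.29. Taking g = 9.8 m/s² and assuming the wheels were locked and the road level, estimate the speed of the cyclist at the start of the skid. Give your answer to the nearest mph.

Deceleration a = μg = 0.29 × 9.8 = 2.842 m/s².
v = √(2a·d) = √(2 × 2.842 × 12.9) = √73.324 = 8.5629 m/s.
= 8.5629 ÷ 0.44704 = 19.155 mph.

Initial speed ≈ 19 mph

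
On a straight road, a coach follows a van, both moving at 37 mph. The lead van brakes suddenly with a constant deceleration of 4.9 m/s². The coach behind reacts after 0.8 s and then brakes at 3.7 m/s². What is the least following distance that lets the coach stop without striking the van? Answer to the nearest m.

Minimum gap ≈ 22 m

37 mph × 0.44704 = 16.5405 m/s.
Leader travels v²/(2a_L) = 273.588 / 9.800 = 27.917 m before stopping.
Follower covers v·t_r = 16.5405 × 0.8 = 13.232 m while reacting, then v²/(2a_F) = 273.588 / 7.400 = 36.971 m while braking, for a total of 13.232 + 36.971 = 50.203 m.
Since a_F ≤ a_L and the follower starts braking later, the follower is never slower than the leader, so the closest approach is when both have stopped.
Minimum gap = 50.203 − 27.917 = 22.286 m.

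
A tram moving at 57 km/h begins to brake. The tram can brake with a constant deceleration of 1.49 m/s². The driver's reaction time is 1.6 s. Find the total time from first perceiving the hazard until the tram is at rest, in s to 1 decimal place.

Total time ≈ 12.2 s

57 km/h ÷ 3.6 = 15.8333 m/s.
Braking time = v/a = 15.8333 / 1.490 = 10.626 s.
Total = 1.6 + 10.626 = 12.226 s.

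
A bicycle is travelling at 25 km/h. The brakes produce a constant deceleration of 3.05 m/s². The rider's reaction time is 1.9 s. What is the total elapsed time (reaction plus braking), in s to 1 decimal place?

Total time ≈ 4.2 s

25 km/h ÷ 3.6 = 6.9444 m/s.
Braking time = v/a = 6.9444 / 3.050 = 2.277 s.
Total = 1.9 + 2.277 = 4.177 s.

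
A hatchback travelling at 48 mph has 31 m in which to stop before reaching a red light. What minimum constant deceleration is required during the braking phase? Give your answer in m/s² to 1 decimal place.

48 mph × 0.44704 = 21.4579 m/s.
v² = 2a·d ⇒ a = v²/(2d) = 21.4579² / (2 × 31.000) = 460.441 / 62.000 = 7.4265 m/s².

Required deceleration ≈ 7.4 m/s²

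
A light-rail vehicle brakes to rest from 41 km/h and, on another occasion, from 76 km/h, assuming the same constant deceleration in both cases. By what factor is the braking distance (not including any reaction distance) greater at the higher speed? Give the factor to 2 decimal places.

Factor ≈ 3.44

Braking distance d = v²/(2a), so with a fixed, d ∝ v².
Factor = (76/41)² = 1.8537² = 3.4362.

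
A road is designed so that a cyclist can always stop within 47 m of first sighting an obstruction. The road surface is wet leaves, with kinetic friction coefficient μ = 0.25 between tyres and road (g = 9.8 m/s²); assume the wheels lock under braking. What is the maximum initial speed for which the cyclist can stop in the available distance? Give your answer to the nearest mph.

Maximum speed ≈ 34 mph

a = μg = 0.25 × 9.8 = 2.450 m/s².
v²/(2a) = d ⇒ v = √(2 × 2.450 × 47) = √230.30 = 15.1756 m/s.
15.1756 m/s ÷ 0.44704 = 33.947 mph.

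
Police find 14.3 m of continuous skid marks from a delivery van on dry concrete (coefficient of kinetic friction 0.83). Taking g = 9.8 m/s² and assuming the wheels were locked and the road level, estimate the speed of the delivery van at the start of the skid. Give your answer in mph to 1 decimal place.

Deceleration a = μg = 0.83 × 9.8 = 8.134 m/s².
v = √(2a·d) = √(2 × 8.134 × 14.3) = √232.632 = 15.2523 m/s.
= 15.2523 ÷ 0.44704 = 34.118 mph.

Initial speed ≈ 34.1 mph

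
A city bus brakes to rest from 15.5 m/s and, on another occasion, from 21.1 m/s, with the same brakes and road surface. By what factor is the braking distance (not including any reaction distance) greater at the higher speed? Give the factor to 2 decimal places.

Braking distance d = v²/(2a), so with a fixed, d ∝ v².
Factor = (21.1/15.5)² = 1.3613² = 1.8531.

Factor ≈ 1.85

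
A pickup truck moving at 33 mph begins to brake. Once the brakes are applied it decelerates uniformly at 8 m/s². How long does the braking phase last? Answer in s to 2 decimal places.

Braking time ≈ 1.84 s

33 mph × 0.44704 = 14.7523 m/s.
Braking time = v/a = 14.7523 / 8.000 = 1.844 s.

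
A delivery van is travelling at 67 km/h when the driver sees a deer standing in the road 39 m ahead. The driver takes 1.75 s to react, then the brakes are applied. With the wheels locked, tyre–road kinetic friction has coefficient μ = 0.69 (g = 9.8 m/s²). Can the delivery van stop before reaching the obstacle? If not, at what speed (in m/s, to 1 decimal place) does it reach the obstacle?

No — it strikes the obstacle at 16.1 m/s

67 km/h ÷ 3.6 = 18.6111 m/s.
a = μg = 0.69 × 9.8 = 6.762 m/s².
Reaction distance = 18.6111 × 1.75 = 32.569 m.
Braking distance needed to stop: v²/(2a) = 346.373 / 13.524 = 25.612 m, so total needed = 32.569 + 25.612 = 58.181 m > 39 m — it cannot stop.
Distance remaining when braking begins: 39 − 32.569 = 6.431 m.
v² = v₀² − 2a·d = 346.373 − 2 × 6.762 × 6.431 = 259.400 m²/s².
v = √259.400 = 16.106 m/s.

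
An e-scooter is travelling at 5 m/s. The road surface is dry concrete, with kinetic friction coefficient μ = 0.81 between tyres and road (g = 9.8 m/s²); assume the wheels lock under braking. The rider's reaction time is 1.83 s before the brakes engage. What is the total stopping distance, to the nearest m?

a = μg = 0.81 × 9.8 = 7.938 m/s².
Reaction distance = v·t_r = 5.0000 × 1.83 = 9.150 m.
Braking distance = v²/(2a) = 5.0000² / (2 × 7.938) = 25.000 / 15.876 = 1.575 m.
Total = 9.150 + 1.575 = 10.725 m.

Total stopping distance ≈ 11 m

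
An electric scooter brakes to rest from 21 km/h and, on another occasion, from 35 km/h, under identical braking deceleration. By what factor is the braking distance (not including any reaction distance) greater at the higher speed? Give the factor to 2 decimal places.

Braking distance d = v²/(2a), so with a fixed, d ∝ v².
Factor = (35/21)² = 1.6667² = 2.7779.

Factor ≈ 2.78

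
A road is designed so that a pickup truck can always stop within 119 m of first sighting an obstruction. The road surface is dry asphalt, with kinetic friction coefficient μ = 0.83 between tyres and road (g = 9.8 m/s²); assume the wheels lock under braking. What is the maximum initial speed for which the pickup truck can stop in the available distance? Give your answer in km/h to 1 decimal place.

Maximum speed ≈ 158.4 km/h

a = μg = 0.83 × 9.8 = 8.134 m/s².
v²/(2a) = d ⇒ v = √(2 × 8.134 × 119) = √1935.89 = 43.9987 m/s.
43.9987 m/s × 3.6 = 158.395 km/h.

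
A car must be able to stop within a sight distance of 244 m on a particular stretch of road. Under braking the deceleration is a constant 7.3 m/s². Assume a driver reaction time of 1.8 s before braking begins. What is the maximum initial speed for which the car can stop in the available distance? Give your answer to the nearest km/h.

Maximum speed ≈ 173 km/h

Stopping distance: v·t_r + v²/(2a) = 244 with t_r = 1.8 s and a = 7.300 m/s².
So v² + 26.280 v − 3562.40 = 0.
Positive root: v = −a·t_r + √((a·t_r)² + 2a·d) = −13.140 + √(172.660 + 3562.40) = 47.9751 m/s.
47.9751 m/s × 3.6 = 172.710 km/h.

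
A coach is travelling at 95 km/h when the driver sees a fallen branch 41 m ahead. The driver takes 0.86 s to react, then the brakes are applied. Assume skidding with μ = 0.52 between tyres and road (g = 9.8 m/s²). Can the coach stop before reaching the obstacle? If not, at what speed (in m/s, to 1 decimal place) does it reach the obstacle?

No — it strikes the obstacle at 22.6 m/s

95 km/h ÷ 3.6 = 26.3889 m/s.
a = μg = 0.52 × 9.8 = 5.096 m/s².
Reaction distance = 26.3889 × 0.86 = 22.694 m.
Braking distance needed to stop: v²/(2a) = 696.374 / 10.192 = 68.326 m, so total needed = 22.694 + 68.326 = 91.020 m > 41 m — it cannot stop.
Distance remaining when braking begins: 41 − 22.694 = 18.306 m.
v² = v₀² − 2a·d = 696.374 − 2 × 5.096 × 18.306 = 509.799 m²/s².
v = √509.799 = 22.579 m/s.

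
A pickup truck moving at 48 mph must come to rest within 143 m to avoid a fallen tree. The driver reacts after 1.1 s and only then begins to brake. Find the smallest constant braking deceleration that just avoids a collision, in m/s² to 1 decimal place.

Required deceleration ≈ 1.9 m/s²

48 mph × 0.44704 = 21.4579 m/s.
Distance covered during reaction = 21.4579 × 1.1 = 23.604 m.
Distance available for braking: 143 − 23.604 = 119.396 m.
v² = 2a·d ⇒ a = v²/(2d) = 21.4579² / (2 × 119.396) = 460.441 / 238.792 = 1.9282 m/s².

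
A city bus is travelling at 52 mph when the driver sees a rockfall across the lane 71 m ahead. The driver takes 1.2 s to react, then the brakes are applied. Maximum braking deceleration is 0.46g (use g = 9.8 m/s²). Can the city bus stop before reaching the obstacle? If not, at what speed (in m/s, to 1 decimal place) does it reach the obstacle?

No — it strikes the obstacle at 12.3 m/s

52 mph × 0.44704 = 23.2461 m/s.
a = 0.46 × 9.8 = 4.508 m/s².
Reaction distance = 23.2461 × 1.2 = 27.895 m.
Braking distance needed to stop: v²/(2a) = 540.381 / 9.016 = 59.936 m, so total needed = 27.895 + 59.936 = 87.831 m > 71 m — it cannot stop.
Distance remaining when braking begins: 71 − 27.895 = 43.105 m.
v² = v₀² − 2a·d = 540.381 − 2 × 4.508 × 43.105 = 151.746 m²/s².
v = √151.746 = 12.319 m/s.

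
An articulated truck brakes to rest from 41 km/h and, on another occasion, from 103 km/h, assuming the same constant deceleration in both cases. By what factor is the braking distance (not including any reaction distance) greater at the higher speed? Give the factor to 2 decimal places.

Braking distance d = v²/(2a), so with a fixed, d ∝ v².
Factor = (103/41)² = 2.5122² = 6.3111.

Factor ≈ 6.31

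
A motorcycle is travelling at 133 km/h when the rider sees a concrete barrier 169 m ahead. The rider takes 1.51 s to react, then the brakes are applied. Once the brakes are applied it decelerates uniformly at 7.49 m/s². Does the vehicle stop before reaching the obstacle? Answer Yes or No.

133 km/h ÷ 3.6 = 36.9444 m/s.
Reaction distance = 36.9444 × 1.51 = 55.786 m.
Braking distance = v²/(2a) = 1364.889 / 14.980 = 91.114 m.
Total stopping distance = 55.786 + 91.114 = 146.900 m, vs 169 m available — it stops with 169 − 146.900 = 22.100 m to spare.

Yes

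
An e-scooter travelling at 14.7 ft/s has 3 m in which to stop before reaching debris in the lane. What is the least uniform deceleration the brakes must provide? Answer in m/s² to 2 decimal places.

Required deceleration ≈ 3.35 m/s²

14.7 ft/s × 0.3048 = 4.4806 m/s.
v² = 2a·d ⇒ a = v²/(2d) = 4.4806² / (2 × 3.000) = 20.076 / 6.000 = 3.3460 m/s².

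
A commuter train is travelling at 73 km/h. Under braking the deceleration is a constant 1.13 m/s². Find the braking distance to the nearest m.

Braking distance ≈ 182 m

73 km/h ÷ 3.6 = 20.2778 m/s.
Braking distance = v²/(2a) = 20.2778² / (2 × 1.130) = 411.189 / 2.260 = 181.942 m.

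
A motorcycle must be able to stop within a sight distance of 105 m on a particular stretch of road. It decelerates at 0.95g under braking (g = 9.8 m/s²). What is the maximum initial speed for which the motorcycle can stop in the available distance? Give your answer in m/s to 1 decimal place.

a = 0.95 × 9.8 = 9.310 m/s².
v²/(2a) = d ⇒ v = √(2 × 9.310 × 105) = √1955.10 = 44.2165 m/s.

Maximum speed ≈ 44.2 m/s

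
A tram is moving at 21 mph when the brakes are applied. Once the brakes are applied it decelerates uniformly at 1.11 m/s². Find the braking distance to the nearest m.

Braking distance ≈ 40 m

21 mph × 0.44704 = 9.3878 m/s.
Braking distance = v²/(2a) = 9.3878² / (2 × 1.110) = 88.131 / 2.220 = 39.699 m.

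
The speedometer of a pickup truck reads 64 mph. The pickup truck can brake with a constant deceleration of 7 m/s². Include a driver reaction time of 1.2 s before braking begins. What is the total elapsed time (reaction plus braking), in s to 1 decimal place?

Total time ≈ 5.3 s

64 mph × 0.44704 = 28.6106 m/s.
Braking time = v/a = 28.6106 / 7.000 = 4.087 s.
Total = 1.2 + 4.087 = 5.287 s.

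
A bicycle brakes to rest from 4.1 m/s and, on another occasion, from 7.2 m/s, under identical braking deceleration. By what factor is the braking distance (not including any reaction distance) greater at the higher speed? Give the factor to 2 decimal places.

Factor ≈ 3.08

Braking distance d = v²/(2a), so with a fixed, d ∝ v².
Factor = (7.2/4.1)² = 1.7561² = 3.0839.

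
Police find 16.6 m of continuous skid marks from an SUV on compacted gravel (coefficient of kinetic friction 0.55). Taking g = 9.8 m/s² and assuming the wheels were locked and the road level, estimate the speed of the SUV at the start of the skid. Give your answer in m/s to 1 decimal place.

Initial speed ≈ 13.4 m/s

Deceleration a = μg = 0.55 × 9.8 = 5.390 m/s².
v = √(2a·d) = √(2 × 5.390 × 16.6) = √178.948 = 13.3771 m/s.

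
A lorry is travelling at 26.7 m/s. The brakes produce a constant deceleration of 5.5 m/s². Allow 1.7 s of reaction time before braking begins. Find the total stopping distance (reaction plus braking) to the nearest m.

Reaction distance = v·t_r = 26.7000 × 1.7 = 45.390 m.
Braking distance = v²/(2a) = 26.7000² / (2 × 5.500) = 712.890 / 11.000 = 64.808 m.
Total = 45.390 + 64.808 = 110.198 m.

Total stopping distance ≈ 110 m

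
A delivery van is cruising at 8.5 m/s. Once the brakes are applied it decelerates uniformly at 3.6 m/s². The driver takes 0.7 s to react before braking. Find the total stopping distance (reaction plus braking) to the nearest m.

Reaction distance = v·t_r = 8.5000 × 0.7 = 5.950 m.
Braking distance = v²/(2a) = 8.5000² / (2 × 3.600) = 72.250 / 7.200 = 10.035 m.
Total = 5.950 + 10.035 = 15.985 m.

Total stopping distance ≈ 16 m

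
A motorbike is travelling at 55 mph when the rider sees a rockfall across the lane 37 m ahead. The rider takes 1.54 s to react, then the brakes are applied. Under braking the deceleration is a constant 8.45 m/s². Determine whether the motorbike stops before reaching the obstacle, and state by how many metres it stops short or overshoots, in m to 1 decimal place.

55 mph × 0.44704 = 24.5872 m/s.
Reaction distance = 24.5872 × 1.54 = 37.864 m.
Braking distance = v²/(2a) = 604.530 / 16.900 = 35.771 m.
Total stopping distance = 37.864 + 35.771 = 73.635 m, vs 37 m available — it cannot stop in time and overshoots by 73.635 − 37 = 36.635 m.

No — it overshoots by 36.6 m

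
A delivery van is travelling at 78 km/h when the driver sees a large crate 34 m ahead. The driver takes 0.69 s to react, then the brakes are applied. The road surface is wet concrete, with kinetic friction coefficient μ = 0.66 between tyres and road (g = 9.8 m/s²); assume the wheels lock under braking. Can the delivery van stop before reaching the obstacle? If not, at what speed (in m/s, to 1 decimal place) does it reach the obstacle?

No — it strikes the obstacle at 14.9 m/s

78 km/h ÷ 3.6 = 21.6667 m/s.
a = μg = 0.66 × 9.8 = 6.468 m/s².
Reaction distance = 21.6667 × 0.69 = 14.950 m.
Braking distance needed to stop: v²/(2a) = 469.446 / 12.936 = 36.290 m, so total needed = 14.950 + 36.290 = 51.240 m > 34 m — it cannot stop.
Distance remaining when braking begins: 34 − 14.950 = 19.050 m.
v² = v₀² − 2a·d = 469.446 − 2 × 6.468 × 19.050 = 223.015 m²/s².
v = √223.015 = 14.934 m/s.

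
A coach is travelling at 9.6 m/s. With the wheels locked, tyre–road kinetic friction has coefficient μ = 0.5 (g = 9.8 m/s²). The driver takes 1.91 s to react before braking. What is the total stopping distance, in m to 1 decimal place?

Total stopping distance ≈ 27.7 m

a = μg = 0.5 × 9.8 = 4.900 m/s².
Reaction distance = v·t_r = 9.6000 × 1.91 = 18.336 m.
Braking distance = v²/(2a) = 9.6000² / (2 × 4.900) = 92.160 / 9.800 = 9.404 m.
Total = 18.336 + 9.404 = 27.740 m.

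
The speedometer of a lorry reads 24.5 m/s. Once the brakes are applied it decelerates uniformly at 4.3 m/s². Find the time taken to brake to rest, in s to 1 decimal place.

Braking time ≈ 5.7 s

Braking time = v/a = 24.5000 / 4.300 = 5.698 s.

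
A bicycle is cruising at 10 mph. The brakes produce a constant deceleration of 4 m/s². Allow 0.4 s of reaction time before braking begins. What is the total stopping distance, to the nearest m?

Total stopping distance ≈ 4 m

10 mph × 0.44704 = 4.4704 m/s.
Reaction distance = v·t_r = 4.4704 × 0.4 = 1.788 m.
Braking distance = v²/(2a) = 4.4704² / (2 × 4.000) = 19.984 / 8.000 = 2.498 m.
Total = 1.788 + 2.498 = 4.286 m.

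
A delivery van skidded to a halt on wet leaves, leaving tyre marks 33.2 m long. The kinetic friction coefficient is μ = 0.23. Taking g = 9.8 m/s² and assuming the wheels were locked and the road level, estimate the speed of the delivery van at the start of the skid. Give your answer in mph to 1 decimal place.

Deceleration a = μg = 0.23 × 9.8 = 2.254 m/s².
v = √(2a·d) = √(2 × 2.254 × 33.2) = √149.666 = 12.2338 m/s.
= 12.2338 ÷ 0.44704 = 27.366 mph.

Initial speed ≈ 27.4 mph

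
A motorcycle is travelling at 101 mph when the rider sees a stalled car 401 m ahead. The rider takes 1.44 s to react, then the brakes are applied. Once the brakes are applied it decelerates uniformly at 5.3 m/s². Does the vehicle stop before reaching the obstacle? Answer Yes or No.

101 mph × 0.44704 = 45.1510 m/s.
Reaction distance = 45.1510 × 1.44 = 65.017 m.
Braking distance = v²/(2a) = 2038.613 / 10.600 = 192.322 m.
Total stopping distance = 65.017 + 192.322 = 257.339 m, vs 401 m available — it stops with 401 − 257.339 = 143.661 m to spare.

Yes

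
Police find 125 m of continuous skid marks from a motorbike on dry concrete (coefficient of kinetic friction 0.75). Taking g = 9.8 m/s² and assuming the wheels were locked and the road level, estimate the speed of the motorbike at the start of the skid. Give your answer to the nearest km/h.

Initial speed ≈ 154 km/h

Deceleration a = μg = 0.75 × 9.8 = 7.350 m/s².
v = √(2a·d) = √(2 × 7.350 × 125) = √1837.500 = 42.8661 m/s.
= 42.8661 × 3.6 = 154.318 km/h.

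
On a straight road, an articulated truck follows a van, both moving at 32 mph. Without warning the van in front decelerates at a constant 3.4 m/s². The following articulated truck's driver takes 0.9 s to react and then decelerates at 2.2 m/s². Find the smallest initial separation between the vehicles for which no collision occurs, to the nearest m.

Minimum gap ≈ 29 m

32 mph × 0.44704 = 14.3053 m/s.
Leader travels v²/(2a_L) = 204.642 / 6.800 = 30.094 m before stopping.
Follower covers v·t_r = 14.3053 × 0.9 = 12.875 m while reacting, then v²/(2a_F) = 204.642 / 4.400 = 46.510 m while braking, for a total of 12.875 + 46.510 = 59.385 m.
Since a_F ≤ a_L and the follower starts braking later, the follower is never slower than the leader, so the closest approach is when both have stopped.
Minimum gap = 59.385 − 30.094 = 29.291 m.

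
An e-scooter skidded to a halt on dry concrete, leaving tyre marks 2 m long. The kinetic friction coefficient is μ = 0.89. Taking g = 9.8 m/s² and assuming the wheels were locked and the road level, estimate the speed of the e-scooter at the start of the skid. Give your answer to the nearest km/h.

Deceleration a = μg = 0.89 × 9.8 = 8.722 m/s².
v = √(2a·d) = √(2 × 8.722 × 2) = √34.888 = 5.9066 m/s.
= 5.9066 × 3.6 = 21.264 km/h.

Initial speed ≈ 21 km/h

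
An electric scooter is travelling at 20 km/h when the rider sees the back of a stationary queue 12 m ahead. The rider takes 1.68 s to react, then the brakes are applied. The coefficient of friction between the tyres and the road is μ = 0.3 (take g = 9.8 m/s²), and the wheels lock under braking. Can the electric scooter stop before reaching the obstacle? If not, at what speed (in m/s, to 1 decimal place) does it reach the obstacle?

No — it strikes the obstacle at 3.9 m/s

20 km/h ÷ 3.6 = 5.5556 m/s.
a = μg = 0.3 × 9.8 = 2.940 m/s².
Reaction distance = 5.5556 × 1.68 = 9.333 m.
Braking distance needed to stop: v²/(2a) = 30.865 / 5.880 = 5.249 m, so total needed = 9.333 + 5.249 = 14.582 m > 12 m — it cannot stop.
Distance remaining when braking begins: 12 − 9.333 = 2.667 m.
v² = v₀² − 2a·d = 30.865 − 2 × 2.940 × 2.667 = 15.183 m²/s².
v = √15.183 = 3.897 m/s.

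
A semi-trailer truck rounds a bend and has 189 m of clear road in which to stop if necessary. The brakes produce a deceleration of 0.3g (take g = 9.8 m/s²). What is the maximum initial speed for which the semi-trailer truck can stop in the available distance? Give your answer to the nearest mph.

Maximum speed ≈ 75 mph

a = 0.3 × 9.8 = 2.940 m/s².
v²/(2a) = d ⇒ v = √(2 × 2.940 × 189) = √1111.32 = 33.3365 m/s.
33.3365 m/s ÷ 0.44704 = 74.572 mph.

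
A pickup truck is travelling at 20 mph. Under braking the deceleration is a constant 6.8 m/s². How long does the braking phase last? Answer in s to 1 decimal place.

Braking time ≈ 1.3 s

20 mph × 0.44704 = 8.9408 m/s.
Braking time = v/a = 8.9408 / 6.800 = 1.315 s.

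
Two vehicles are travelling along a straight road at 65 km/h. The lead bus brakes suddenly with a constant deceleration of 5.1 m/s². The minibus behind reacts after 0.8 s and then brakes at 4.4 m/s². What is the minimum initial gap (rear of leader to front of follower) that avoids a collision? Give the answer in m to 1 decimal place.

65 km/h ÷ 3.6 = 18.0556 m/s.
Leader travels v²/(2a_L) = 326.005 / 10.200 = 31.961 m before stopping.
Follower covers v·t_r = 18.0556 × 0.8 = 14.444 m while reacting, then v²/(2a_F) = 326.005 / 8.800 = 37.046 m while braking, for a total of 14.444 + 37.046 = 51.490 m.
Since a_F ≤ a_L and the follower starts braking later, the follower is never slower than the leader, so the closest approach is when both have stopped.
Minimum gap = 51.490 − 31.961 = 19.529 m.

Minimum gap ≈ 19.5 m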